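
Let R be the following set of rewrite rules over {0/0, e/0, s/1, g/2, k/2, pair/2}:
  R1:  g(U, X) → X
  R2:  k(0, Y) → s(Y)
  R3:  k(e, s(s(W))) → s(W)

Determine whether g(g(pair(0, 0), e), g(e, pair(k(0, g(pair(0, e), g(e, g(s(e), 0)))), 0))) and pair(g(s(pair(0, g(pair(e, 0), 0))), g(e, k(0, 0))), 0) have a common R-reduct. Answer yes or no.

Reduce t₁ = g(g(pair(0, 0), e), g(e, pair(k(0, g(pair(0, e), g(e, g(s(e), 0)))), 0))):
1. g(g(pair(0, 0), e), g(e, pair(k(0, g(pair(0, e), g(e, g(s(e), 0)))), 0)))  →  g(e, pair(k(0, g(pair(0, e), g(e, g(s(e), 0)))), 0))   [R1 at ε]
2. g(e, pair(k(0, g(pair(0, e), g(e, g(s(e), 0)))), 0))  →  pair(k(0, g(pair(0, e), g(e, g(s(e), 0)))), 0)   [R1 at ε]
3. pair(k(0, g(pair(0, e), g(e, g(s(e), 0)))), 0)  →  pair(s(g(pair(0, e), g(e, g(s(e), 0)))), 0)   [R2 at 1]
4. pair(s(g(pair(0, e), g(e, g(s(e), 0)))), 0)  →  pair(s(g(e, g(s(e), 0))), 0)   [R1 at 1.1]
5. pair(s(g(e, g(s(e), 0))), 0)  →  pair(s(g(s(e), 0)), 0)   [R1 at 1.1]
6. pair(s(g(s(e), 0)), 0)  →  pair(s(0), 0)   [R1 at 1.1]

Reduce t₂ = pair(g(s(pair(0, g(pair(e, 0), 0))), g(e, k(0, 0))), 0):
1. pair(g(s(pair(0, g(pair(e, 0), 0))), g(e, k(0, 0))), 0)  →  pair(g(e, k(0, 0)), 0)   [R1 at 1]
2. pair(g(e, k(0, 0)), 0)  →  pair(k(0, 0), 0)   [R1 at 1]
3. pair(k(0, 0), 0)  →  pair(s(0), 0)   [R2 at 1]

yes — NF(t₁) = pair(s(0), 0), NF(t₂) = pair(s(0), 0)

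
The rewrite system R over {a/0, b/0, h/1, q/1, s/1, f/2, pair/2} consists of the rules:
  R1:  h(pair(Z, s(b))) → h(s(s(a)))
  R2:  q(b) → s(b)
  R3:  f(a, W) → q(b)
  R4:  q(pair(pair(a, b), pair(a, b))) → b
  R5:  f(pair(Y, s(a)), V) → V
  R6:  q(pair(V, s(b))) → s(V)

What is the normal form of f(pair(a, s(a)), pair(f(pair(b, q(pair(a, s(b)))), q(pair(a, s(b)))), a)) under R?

1. f(pair(a, s(a)), pair(f(pair(b, q(pair(a, s(b)))), q(pair(a, s(b)))), a))  →  pair(f(pair(b, q(pair(a, s(b)))), q(pair(a, s(b)))), a)   [R5 at ε]
2. pair(f(pair(b, q(pair(a, s(b)))), q(pair(a, s(b)))), a)  →  pair(f(pair(b, s(a)), q(pair(a, s(b)))), a)   [R6 at 1.1.2]
3. pair(f(pair(b, s(a)), q(pair(a, s(b)))), a)  →  pair(q(pair(a, s(b))), a)   [R5 at 1]
4. pair(q(pair(a, s(b))), a)  →  pair(s(a), a)   [R6 at 1]

pair(s(a), a)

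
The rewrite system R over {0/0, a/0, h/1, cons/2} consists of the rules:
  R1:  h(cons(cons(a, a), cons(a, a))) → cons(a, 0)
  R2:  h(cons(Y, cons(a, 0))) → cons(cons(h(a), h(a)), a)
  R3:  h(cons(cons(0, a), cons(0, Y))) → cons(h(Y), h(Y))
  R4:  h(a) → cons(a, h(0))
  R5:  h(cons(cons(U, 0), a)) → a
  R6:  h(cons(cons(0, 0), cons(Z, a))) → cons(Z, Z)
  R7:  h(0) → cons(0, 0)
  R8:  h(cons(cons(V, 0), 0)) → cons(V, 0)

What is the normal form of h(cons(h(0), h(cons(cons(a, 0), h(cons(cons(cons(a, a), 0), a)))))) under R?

1. h(cons(h(0), h(cons(cons(a, 0), h(cons(cons(cons(a, a), 0), a))))))  →  h(cons(cons(0, 0), h(cons(cons(a, 0), h(cons(cons(cons(a, a), 0), a))))))   [R7 at 1.1]
2. h(cons(cons(0, 0), h(cons(cons(a, 0), h(cons(cons(cons(a, a), 0), a))))))  →  h(cons(cons(0, 0), h(cons(cons(a, 0), a))))   [R5 at 1.2.1.2]
3. h(cons(cons(0, 0), h(cons(cons(a, 0), a))))  →  h(cons(cons(0, 0), a))   [R5 at 1.2]
4. h(cons(cons(0, 0), a))  →  a   [R5 at ε]

a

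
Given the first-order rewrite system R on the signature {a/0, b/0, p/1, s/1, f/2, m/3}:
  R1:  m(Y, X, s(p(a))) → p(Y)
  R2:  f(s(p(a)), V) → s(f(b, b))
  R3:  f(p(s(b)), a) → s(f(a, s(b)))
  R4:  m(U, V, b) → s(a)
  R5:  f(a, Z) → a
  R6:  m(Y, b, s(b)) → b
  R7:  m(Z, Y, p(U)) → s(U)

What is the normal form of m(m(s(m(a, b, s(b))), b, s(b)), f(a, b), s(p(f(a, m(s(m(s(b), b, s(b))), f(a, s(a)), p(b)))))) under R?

p(b)

1. m(m(s(m(a, b, s(b))), b, s(b)), f(a, b), s(p(f(a, m(s(m(s(b), b, s(b))), f(a, s(a)), p(b))))))  →  m(b, f(a, b), s(p(f(a, m(s(m(s(b), b, s(b))), f(a, s(a)), p(b))))))   [R6 at 1]
2. m(b, f(a, b), s(p(f(a, m(s(m(s(b), b, s(b))), f(a, s(a)), p(b))))))  →  m(b, a, s(p(f(a, m(s(m(s(b), b, s(b))), f(a, s(a)), p(b))))))   [R5 at 2]
3. m(b, a, s(p(f(a, m(s(m(s(b), b, s(b))), f(a, s(a)), p(b))))))  →  m(b, a, s(p(a)))   [R5 at 3.1.1]
4. m(b, a, s(p(a)))  →  p(b)   [R1 at ε]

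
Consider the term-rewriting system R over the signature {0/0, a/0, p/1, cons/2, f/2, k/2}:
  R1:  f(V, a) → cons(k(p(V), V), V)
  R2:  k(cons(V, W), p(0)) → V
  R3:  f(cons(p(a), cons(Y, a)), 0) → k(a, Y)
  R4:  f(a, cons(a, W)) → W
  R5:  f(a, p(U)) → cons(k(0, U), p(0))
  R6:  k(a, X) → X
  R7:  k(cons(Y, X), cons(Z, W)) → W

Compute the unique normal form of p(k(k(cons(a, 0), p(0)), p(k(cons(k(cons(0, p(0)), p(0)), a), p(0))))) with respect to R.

p(p(0))

1. p(k(k(cons(a, 0), p(0)), p(k(cons(k(cons(0, p(0)), p(0)), a), p(0)))))  →  p(k(a, p(k(cons(k(cons(0, p(0)), p(0)), a), p(0)))))   [R2 at 1.1]
2. p(k(a, p(k(cons(k(cons(0, p(0)), p(0)), a), p(0)))))  →  p(p(k(cons(k(cons(0, p(0)), p(0)), a), p(0))))   [R6 at 1]
3. p(p(k(cons(k(cons(0, p(0)), p(0)), a), p(0))))  →  p(p(k(cons(0, p(0)), p(0))))   [R2 at 1.1]
4. p(p(k(cons(0, p(0)), p(0))))  →  p(p(0))   [R2 at 1.1]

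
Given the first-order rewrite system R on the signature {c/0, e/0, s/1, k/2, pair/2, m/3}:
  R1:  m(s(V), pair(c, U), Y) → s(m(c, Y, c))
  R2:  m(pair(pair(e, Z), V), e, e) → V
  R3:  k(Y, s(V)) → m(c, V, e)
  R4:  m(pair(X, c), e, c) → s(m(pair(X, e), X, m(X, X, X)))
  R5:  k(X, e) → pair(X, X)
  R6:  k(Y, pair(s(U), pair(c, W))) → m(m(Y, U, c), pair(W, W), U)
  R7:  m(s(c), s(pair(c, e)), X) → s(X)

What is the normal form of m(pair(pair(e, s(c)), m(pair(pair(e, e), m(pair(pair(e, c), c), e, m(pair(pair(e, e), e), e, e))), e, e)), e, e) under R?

c

1. m(pair(pair(e, s(c)), m(pair(pair(e, e), m(pair(pair(e, c), c), e, m(pair(pair(e, e), e), e, e))), e, e)), e, e)  →  m(pair(pair(e, e), m(pair(pair(e, c), c), e, m(pair(pair(e, e), e), e, e))), e, e)   [R2 at ε]
2. m(pair(pair(e, e), m(pair(pair(e, c), c), e, m(pair(pair(e, e), e), e, e))), e, e)  →  m(pair(pair(e, c), c), e, m(pair(pair(e, e), e), e, e))   [R2 at ε]
3. m(pair(pair(e, c), c), e, m(pair(pair(e, e), e), e, e))  →  m(pair(pair(e, c), c), e, e)   [R2 at 3]
4. m(pair(pair(e, c), c), e, e)  →  c   [R2 at ε]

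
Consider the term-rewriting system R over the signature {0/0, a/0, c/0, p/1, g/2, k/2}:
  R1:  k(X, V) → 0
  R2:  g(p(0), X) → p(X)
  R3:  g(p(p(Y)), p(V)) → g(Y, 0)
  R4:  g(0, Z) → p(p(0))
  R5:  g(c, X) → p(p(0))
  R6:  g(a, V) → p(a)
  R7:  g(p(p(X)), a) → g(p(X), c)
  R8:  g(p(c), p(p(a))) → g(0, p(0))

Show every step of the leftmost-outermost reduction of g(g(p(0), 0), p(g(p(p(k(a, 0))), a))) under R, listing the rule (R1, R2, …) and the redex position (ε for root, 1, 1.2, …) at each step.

p(p(p(c)))

1. g(g(p(0), 0), p(g(p(p(k(a, 0))), a)))  →  g(p(0), p(g(p(p(k(a, 0))), a)))   [R2 at 1]
2. g(p(0), p(g(p(p(k(a, 0))), a)))  →  p(p(g(p(p(k(a, 0))), a)))   [R2 at ε]
3. p(p(g(p(p(k(a, 0))), a)))  →  p(p(g(p(k(a, 0)), c)))   [R7 at 1.1]
4. p(p(g(p(k(a, 0)), c)))  →  p(p(g(p(0), c)))   [R1 at 1.1.1.1]
5. p(p(g(p(0), c)))  →  p(p(p(c)))   [R2 at 1.1]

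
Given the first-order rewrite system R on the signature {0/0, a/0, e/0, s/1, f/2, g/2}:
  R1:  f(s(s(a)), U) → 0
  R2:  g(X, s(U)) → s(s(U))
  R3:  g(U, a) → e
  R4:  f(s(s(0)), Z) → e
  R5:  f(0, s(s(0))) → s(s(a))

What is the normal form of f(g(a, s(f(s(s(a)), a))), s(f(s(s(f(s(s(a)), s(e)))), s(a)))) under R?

1. f(g(a, s(f(s(s(a)), a))), s(f(s(s(f(s(s(a)), s(e)))), s(a))))  →  f(s(s(f(s(s(a)), a))), s(f(s(s(f(s(s(a)), s(e)))), s(a))))   [R2 at 1]
2. f(s(s(f(s(s(a)), a))), s(f(s(s(f(s(s(a)), s(e)))), s(a))))  →  f(s(s(0)), s(f(s(s(f(s(s(a)), s(e)))), s(a))))   [R1 at 1.1.1]
3. f(s(s(0)), s(f(s(s(f(s(s(a)), s(e)))), s(a))))  →  e   [R4 at ε]

e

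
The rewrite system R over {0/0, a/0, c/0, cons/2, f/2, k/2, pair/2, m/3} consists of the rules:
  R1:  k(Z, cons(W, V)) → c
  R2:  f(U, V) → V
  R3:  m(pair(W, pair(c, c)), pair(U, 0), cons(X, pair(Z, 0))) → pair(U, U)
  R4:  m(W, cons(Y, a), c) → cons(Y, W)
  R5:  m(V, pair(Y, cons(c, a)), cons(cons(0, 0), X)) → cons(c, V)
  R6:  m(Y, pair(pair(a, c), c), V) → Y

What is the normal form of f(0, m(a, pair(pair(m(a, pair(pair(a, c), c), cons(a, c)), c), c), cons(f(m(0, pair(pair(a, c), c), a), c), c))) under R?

1. f(0, m(a, pair(pair(m(a, pair(pair(a, c), c), cons(a, c)), c), c), cons(f(m(0, pair(pair(a, c), c), a), c), c)))  →  m(a, pair(pair(m(a, pair(pair(a, c), c), cons(a, c)), c), c), cons(f(m(0, pair(pair(a, c), c), a), c), c))   [R2 at ε]
2. m(a, pair(pair(m(a, pair(pair(a, c), c), cons(a, c)), c), c), cons(f(m(0, pair(pair(a, c), c), a), c), c))  →  m(a, pair(pair(a, c), c), cons(f(m(0, pair(pair(a, c), c), a), c), c))   [R6 at 2.1.1]
3. m(a, pair(pair(a, c), c), cons(f(m(0, pair(pair(a, c), c), a), c), c))  →  a   [R6 at ε]

a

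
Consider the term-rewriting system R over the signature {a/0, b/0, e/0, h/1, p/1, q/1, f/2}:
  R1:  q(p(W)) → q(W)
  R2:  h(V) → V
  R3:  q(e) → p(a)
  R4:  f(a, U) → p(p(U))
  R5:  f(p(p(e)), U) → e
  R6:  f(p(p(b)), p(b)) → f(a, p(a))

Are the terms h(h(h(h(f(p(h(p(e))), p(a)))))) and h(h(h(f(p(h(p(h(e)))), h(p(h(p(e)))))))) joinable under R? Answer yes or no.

yes — NF(t₁) = e, NF(t₂) = e

Reduce t₁ = h(h(h(h(f(p(h(p(e))), p(a)))))):
1. h(h(h(h(f(p(h(p(e))), p(a))))))  →  h(h(h(f(p(h(p(e))), p(a)))))   [R2 at ε]
2. h(h(h(f(p(h(p(e))), p(a)))))  →  h(h(f(p(h(p(e))), p(a))))   [R2 at ε]
3. h(h(f(p(h(p(e))), p(a))))  →  h(f(p(h(p(e))), p(a)))   [R2 at ε]
4. h(f(p(h(p(e))), p(a)))  →  f(p(h(p(e))), p(a))   [R2 at ε]
5. f(p(h(p(e))), p(a))  →  f(p(p(e)), p(a))   [R2 at 1.1]
6. f(p(p(e)), p(a))  →  e   [R5 at ε]

Reduce t₂ = h(h(h(f(p(h(p(h(e)))), h(p(h(p(e)))))))):
1. h(h(h(f(p(h(p(h(e)))), h(p(h(p(e))))))))  →  h(h(f(p(h(p(h(e)))), h(p(h(p(e)))))))   [R2 at ε]
2. h(h(f(p(h(p(h(e)))), h(p(h(p(e)))))))  →  h(f(p(h(p(h(e)))), h(p(h(p(e))))))   [R2 at ε]
3. h(f(p(h(p(h(e)))), h(p(h(p(e))))))  →  f(p(h(p(h(e)))), h(p(h(p(e)))))   [R2 at ε]
4. f(p(h(p(h(e)))), h(p(h(p(e)))))  →  f(p(p(h(e))), h(p(h(p(e)))))   [R2 at 1.1]
5. f(p(p(h(e))), h(p(h(p(e)))))  →  f(p(p(e)), h(p(h(p(e)))))   [R2 at 1.1.1]
6. f(p(p(e)), h(p(h(p(e)))))  →  e   [R5 at ε]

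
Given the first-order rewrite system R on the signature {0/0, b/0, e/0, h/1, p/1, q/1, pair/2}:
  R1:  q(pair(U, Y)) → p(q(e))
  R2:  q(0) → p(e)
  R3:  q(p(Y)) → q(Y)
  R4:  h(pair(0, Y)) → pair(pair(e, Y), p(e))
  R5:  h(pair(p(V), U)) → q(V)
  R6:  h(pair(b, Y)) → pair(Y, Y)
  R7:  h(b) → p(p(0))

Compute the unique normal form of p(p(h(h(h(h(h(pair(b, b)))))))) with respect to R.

p(p(pair(b, b)))

1. p(p(h(h(h(h(h(pair(b, b))))))))  →  p(p(h(h(h(h(pair(b, b)))))))   [R6 at 1.1.1.1.1.1]
2. p(p(h(h(h(h(pair(b, b)))))))  →  p(p(h(h(h(pair(b, b))))))   [R6 at 1.1.1.1.1]
3. p(p(h(h(h(pair(b, b))))))  →  p(p(h(h(pair(b, b)))))   [R6 at 1.1.1.1]
4. p(p(h(h(pair(b, b)))))  →  p(p(h(pair(b, b))))   [R6 at 1.1.1]
5. p(p(h(pair(b, b))))  →  p(p(pair(b, b)))   [R6 at 1.1]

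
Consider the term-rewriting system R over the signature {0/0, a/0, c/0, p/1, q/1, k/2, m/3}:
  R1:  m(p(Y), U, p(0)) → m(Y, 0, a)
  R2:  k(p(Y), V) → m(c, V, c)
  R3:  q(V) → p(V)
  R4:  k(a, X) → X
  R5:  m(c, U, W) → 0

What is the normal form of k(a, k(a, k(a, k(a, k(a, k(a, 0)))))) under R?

1. k(a, k(a, k(a, k(a, k(a, k(a, 0))))))  →  k(a, k(a, k(a, k(a, k(a, 0)))))   [R4 at ε]
2. k(a, k(a, k(a, k(a, k(a, 0)))))  →  k(a, k(a, k(a, k(a, 0))))   [R4 at ε]
3. k(a, k(a, k(a, k(a, 0))))  →  k(a, k(a, k(a, 0)))   [R4 at ε]
4. k(a, k(a, k(a, 0)))  →  k(a, k(a, 0))   [R4 at ε]
5. k(a, k(a, 0))  →  k(a, 0)   [R4 at ε]
6. k(a, 0)  →  0   [R4 at ε]

0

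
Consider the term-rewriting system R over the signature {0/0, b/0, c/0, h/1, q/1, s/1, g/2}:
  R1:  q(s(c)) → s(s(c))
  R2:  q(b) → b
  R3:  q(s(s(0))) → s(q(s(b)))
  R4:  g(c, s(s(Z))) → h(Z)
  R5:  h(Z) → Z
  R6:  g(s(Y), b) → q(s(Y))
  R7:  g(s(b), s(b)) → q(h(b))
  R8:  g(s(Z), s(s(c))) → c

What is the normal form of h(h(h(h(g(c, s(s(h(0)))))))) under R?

1. h(h(h(h(g(c, s(s(h(0))))))))  →  h(h(h(g(c, s(s(h(0)))))))   [R5 at ε]
2. h(h(h(g(c, s(s(h(0)))))))  →  h(h(g(c, s(s(h(0))))))   [R5 at ε]
3. h(h(g(c, s(s(h(0))))))  →  h(g(c, s(s(h(0)))))   [R5 at ε]
4. h(g(c, s(s(h(0)))))  →  g(c, s(s(h(0))))   [R5 at ε]
5. g(c, s(s(h(0))))  →  h(h(0))   [R4 at ε]
6. h(h(0))  →  h(0)   [R5 at ε]
7. h(0)  →  0   [R5 at ε]

0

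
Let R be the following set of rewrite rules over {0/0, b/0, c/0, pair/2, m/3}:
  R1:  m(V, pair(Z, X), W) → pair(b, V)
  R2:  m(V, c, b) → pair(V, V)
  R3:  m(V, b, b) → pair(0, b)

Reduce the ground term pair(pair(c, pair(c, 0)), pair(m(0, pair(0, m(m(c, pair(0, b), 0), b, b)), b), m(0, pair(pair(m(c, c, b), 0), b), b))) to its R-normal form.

pair(pair(c, pair(c, 0)), pair(pair(b, 0), pair(b, 0)))

1. pair(pair(c, pair(c, 0)), pair(m(0, pair(0, m(m(c, pair(0, b), 0), b, b)), b), m(0, pair(pair(m(c, c, b), 0), b), b)))  →  pair(pair(c, pair(c, 0)), pair(pair(b, 0), m(0, pair(pair(m(c, c, b), 0), b), b)))   [R1 at 2.1]
2. pair(pair(c, pair(c, 0)), pair(pair(b, 0), m(0, pair(pair(m(c, c, b), 0), b), b)))  →  pair(pair(c, pair(c, 0)), pair(pair(b, 0), pair(b, 0)))   [R1 at 2.2]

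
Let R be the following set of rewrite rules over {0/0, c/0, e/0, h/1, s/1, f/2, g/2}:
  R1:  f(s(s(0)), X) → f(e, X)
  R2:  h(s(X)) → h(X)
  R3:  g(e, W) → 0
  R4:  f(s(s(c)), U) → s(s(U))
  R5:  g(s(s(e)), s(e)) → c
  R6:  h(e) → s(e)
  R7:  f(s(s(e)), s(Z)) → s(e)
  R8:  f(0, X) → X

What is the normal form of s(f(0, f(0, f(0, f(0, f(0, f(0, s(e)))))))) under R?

1. s(f(0, f(0, f(0, f(0, f(0, f(0, s(e))))))))  →  s(f(0, f(0, f(0, f(0, f(0, s(e)))))))   [R8 at 1]
2. s(f(0, f(0, f(0, f(0, f(0, s(e)))))))  →  s(f(0, f(0, f(0, f(0, s(e))))))   [R8 at 1]
3. s(f(0, f(0, f(0, f(0, s(e))))))  →  s(f(0, f(0, f(0, s(e)))))   [R8 at 1]
4. s(f(0, f(0, f(0, s(e)))))  →  s(f(0, f(0, s(e))))   [R8 at 1]
5. s(f(0, f(0, s(e))))  →  s(f(0, s(e)))   [R8 at 1]
6. s(f(0, s(e)))  →  s(s(e))   [R8 at 1]

s(s(e))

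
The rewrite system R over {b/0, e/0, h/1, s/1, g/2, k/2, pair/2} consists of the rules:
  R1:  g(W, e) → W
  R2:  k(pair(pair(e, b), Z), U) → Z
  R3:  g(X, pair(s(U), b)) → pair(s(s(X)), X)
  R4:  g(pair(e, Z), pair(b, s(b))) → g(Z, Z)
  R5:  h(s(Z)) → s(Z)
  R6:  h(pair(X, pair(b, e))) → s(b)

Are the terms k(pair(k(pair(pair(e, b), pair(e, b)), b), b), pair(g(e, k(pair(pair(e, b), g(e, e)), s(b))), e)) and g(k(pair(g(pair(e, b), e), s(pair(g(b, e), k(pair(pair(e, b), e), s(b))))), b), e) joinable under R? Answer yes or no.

no — NF(t₁) = b, NF(t₂) = s(pair(b, e))

Reduce t₁ = k(pair(k(pair(pair(e, b), pair(e, b)), b), b), pair(g(e, k(pair(pair(e, b), g(e, e)), s(b))), e)):
1. k(pair(k(pair(pair(e, b), pair(e, b)), b), b), pair(g(e, k(pair(pair(e, b), g(e, e)), s(b))), e))  →  k(pair(pair(e, b), b), pair(g(e, k(pair(pair(e, b), g(e, e)), s(b))), e))   [R2 at 1.1]
2. k(pair(pair(e, b), b), pair(g(e, k(pair(pair(e, b), g(e, e)), s(b))), e))  →  b   [R2 at ε]

Reduce t₂ = g(k(pair(g(pair(e, b), e), s(pair(g(b, e), k(pair(pair(e, b), e), s(b))))), b), e):
1. g(k(pair(g(pair(e, b), e), s(pair(g(b, e), k(pair(pair(e, b), e), s(b))))), b), e)  →  k(pair(g(pair(e, b), e), s(pair(g(b, e), k(pair(pair(e, b), e), s(b))))), b)   [R1 at ε]
2. k(pair(g(pair(e, b), e), s(pair(g(b, e), k(pair(pair(e, b), e), s(b))))), b)  →  k(pair(pair(e, b), s(pair(g(b, e), k(pair(pair(e, b), e), s(b))))), b)   [R1 at 1.1]
3. k(pair(pair(e, b), s(pair(g(b, e), k(pair(pair(e, b), e), s(b))))), b)  →  s(pair(g(b, e), k(pair(pair(e, b), e), s(b))))   [R2 at ε]
4. s(pair(g(b, e), k(pair(pair(e, b), e), s(b))))  →  s(pair(b, k(pair(pair(e, b), e), s(b))))   [R1 at 1.1]
5. s(pair(b, k(pair(pair(e, b), e), s(b))))  →  s(pair(b, e))   [R2 at 1.2]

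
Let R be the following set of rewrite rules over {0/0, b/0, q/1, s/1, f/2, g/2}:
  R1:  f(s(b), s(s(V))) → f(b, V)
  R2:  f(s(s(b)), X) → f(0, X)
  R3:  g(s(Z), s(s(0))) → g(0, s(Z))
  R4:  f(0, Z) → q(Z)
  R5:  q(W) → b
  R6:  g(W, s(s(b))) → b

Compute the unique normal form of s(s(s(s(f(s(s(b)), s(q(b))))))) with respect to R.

s(s(s(s(b))))

1. s(s(s(s(f(s(s(b)), s(q(b)))))))  →  s(s(s(s(f(0, s(q(b)))))))   [R2 at 1.1.1.1]
2. s(s(s(s(f(0, s(q(b)))))))  →  s(s(s(s(q(s(q(b)))))))   [R4 at 1.1.1.1]
3. s(s(s(s(q(s(q(b)))))))  →  s(s(s(s(b))))   [R5 at 1.1.1.1]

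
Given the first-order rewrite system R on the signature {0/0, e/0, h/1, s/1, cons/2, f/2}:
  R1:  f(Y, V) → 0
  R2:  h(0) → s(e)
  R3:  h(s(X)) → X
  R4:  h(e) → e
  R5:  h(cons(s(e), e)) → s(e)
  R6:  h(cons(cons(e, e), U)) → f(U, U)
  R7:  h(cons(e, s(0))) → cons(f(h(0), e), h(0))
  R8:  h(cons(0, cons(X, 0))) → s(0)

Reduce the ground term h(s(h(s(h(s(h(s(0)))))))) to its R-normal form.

1. h(s(h(s(h(s(h(s(0))))))))  →  h(s(h(s(h(s(0))))))   [R3 at ε]
2. h(s(h(s(h(s(0))))))  →  h(s(h(s(0))))   [R3 at ε]
3. h(s(h(s(0))))  →  h(s(0))   [R3 at ε]
4. h(s(0))  →  0   [R3 at ε]

0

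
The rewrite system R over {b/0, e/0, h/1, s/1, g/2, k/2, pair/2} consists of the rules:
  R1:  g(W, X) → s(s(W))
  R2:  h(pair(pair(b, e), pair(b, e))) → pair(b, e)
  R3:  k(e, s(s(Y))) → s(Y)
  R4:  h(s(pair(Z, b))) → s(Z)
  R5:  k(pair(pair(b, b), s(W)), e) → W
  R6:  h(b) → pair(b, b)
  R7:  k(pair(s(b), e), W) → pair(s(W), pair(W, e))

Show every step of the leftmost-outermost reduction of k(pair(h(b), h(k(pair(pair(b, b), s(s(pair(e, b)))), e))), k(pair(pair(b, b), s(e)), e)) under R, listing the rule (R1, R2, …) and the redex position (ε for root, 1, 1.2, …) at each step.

e

1. k(pair(h(b), h(k(pair(pair(b, b), s(s(pair(e, b)))), e))), k(pair(pair(b, b), s(e)), e))  →  k(pair(pair(b, b), h(k(pair(pair(b, b), s(s(pair(e, b)))), e))), k(pair(pair(b, b), s(e)), e))   [R6 at 1.1]
2. k(pair(pair(b, b), h(k(pair(pair(b, b), s(s(pair(e, b)))), e))), k(pair(pair(b, b), s(e)), e))  →  k(pair(pair(b, b), h(s(pair(e, b)))), k(pair(pair(b, b), s(e)), e))   [R5 at 1.2.1]
3. k(pair(pair(b, b), h(s(pair(e, b)))), k(pair(pair(b, b), s(e)), e))  →  k(pair(pair(b, b), s(e)), k(pair(pair(b, b), s(e)), e))   [R4 at 1.2]
4. k(pair(pair(b, b), s(e)), k(pair(pair(b, b), s(e)), e))  →  k(pair(pair(b, b), s(e)), e)   [R5 at 2]
5. k(pair(pair(b, b), s(e)), e)  →  e   [R5 at ε]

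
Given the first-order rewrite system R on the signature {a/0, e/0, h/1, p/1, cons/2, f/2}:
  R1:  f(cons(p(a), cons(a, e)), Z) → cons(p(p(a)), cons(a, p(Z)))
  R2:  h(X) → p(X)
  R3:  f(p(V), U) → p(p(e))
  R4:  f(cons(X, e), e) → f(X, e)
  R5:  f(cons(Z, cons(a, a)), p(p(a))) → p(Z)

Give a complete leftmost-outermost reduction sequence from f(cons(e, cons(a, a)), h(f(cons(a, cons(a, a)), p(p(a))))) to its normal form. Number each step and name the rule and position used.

1. f(cons(e, cons(a, a)), h(f(cons(a, cons(a, a)), p(p(a)))))  →  f(cons(e, cons(a, a)), p(f(cons(a, cons(a, a)), p(p(a)))))   [R2 at 2]
2. f(cons(e, cons(a, a)), p(f(cons(a, cons(a, a)), p(p(a)))))  →  f(cons(e, cons(a, a)), p(p(a)))   [R5 at 2.1]
3. f(cons(e, cons(a, a)), p(p(a)))  →  p(e)   [R5 at ε]

p(e)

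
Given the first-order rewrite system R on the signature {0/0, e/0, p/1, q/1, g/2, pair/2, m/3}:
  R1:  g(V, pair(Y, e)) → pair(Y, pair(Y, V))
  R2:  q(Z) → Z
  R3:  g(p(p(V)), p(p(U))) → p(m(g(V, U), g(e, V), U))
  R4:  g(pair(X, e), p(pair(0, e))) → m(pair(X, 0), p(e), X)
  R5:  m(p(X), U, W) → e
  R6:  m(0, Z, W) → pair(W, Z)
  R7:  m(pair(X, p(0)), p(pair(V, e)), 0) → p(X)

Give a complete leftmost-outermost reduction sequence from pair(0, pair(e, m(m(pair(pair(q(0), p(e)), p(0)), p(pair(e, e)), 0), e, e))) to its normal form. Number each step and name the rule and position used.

pair(0, pair(e, e))

1. pair(0, pair(e, m(m(pair(pair(q(0), p(e)), p(0)), p(pair(e, e)), 0), e, e)))  →  pair(0, pair(e, m(p(pair(q(0), p(e))), e, e)))   [R7 at 2.2.1]
2. pair(0, pair(e, m(p(pair(q(0), p(e))), e, e)))  →  pair(0, pair(e, e))   [R5 at 2.2]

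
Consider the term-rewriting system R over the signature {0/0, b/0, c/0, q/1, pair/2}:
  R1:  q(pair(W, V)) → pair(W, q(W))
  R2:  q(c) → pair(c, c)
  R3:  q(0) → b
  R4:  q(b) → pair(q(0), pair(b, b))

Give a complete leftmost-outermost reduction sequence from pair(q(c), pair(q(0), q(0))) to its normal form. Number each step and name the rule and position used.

1. pair(q(c), pair(q(0), q(0)))  →  pair(pair(c, c), pair(q(0), q(0)))   [R2 at 1]
2. pair(pair(c, c), pair(q(0), q(0)))  →  pair(pair(c, c), pair(b, q(0)))   [R3 at 2.1]
3. pair(pair(c, c), pair(b, q(0)))  →  pair(pair(c, c), pair(b, b))   [R3 at 2.2]

pair(pair(c, c), pair(b, b))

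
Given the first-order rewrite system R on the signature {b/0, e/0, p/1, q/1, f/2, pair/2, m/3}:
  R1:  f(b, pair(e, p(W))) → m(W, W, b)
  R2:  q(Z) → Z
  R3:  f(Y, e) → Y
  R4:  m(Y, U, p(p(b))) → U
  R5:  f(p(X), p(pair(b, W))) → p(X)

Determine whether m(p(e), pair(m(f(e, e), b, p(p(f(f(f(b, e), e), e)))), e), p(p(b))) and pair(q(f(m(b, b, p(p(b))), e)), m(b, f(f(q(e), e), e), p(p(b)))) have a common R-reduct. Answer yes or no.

yes — NF(t₁) = pair(b, e), NF(t₂) = pair(b, e)

Reduce t₁ = m(p(e), pair(m(f(e, e), b, p(p(f(f(f(b, e), e), e)))), e), p(p(b))):
1. m(p(e), pair(m(f(e, e), b, p(p(f(f(f(b, e), e), e)))), e), p(p(b)))  →  pair(m(f(e, e), b, p(p(f(f(f(b, e), e), e)))), e)   [R4 at ε]
2. pair(m(f(e, e), b, p(p(f(f(f(b, e), e), e)))), e)  →  pair(m(e, b, p(p(f(f(f(b, e), e), e)))), e)   [R3 at 1.1]
3. pair(m(e, b, p(p(f(f(f(b, e), e), e)))), e)  →  pair(m(e, b, p(p(f(f(b, e), e)))), e)   [R3 at 1.3.1.1]
4. pair(m(e, b, p(p(f(f(b, e), e)))), e)  →  pair(m(e, b, p(p(f(b, e)))), e)   [R3 at 1.3.1.1]
5. pair(m(e, b, p(p(f(b, e)))), e)  →  pair(m(e, b, p(p(b))), e)   [R3 at 1.3.1.1]
6. pair(m(e, b, p(p(b))), e)  →  pair(b, e)   [R4 at 1]

Reduce t₂ = pair(q(f(m(b, b, p(p(b))), e)), m(b, f(f(q(e), e), e), p(p(b)))):
1. pair(q(f(m(b, b, p(p(b))), e)), m(b, f(f(q(e), e), e), p(p(b))))  →  pair(f(m(b, b, p(p(b))), e), m(b, f(f(q(e), e), e), p(p(b))))   [R2 at 1]
2. pair(f(m(b, b, p(p(b))), e), m(b, f(f(q(e), e), e), p(p(b))))  →  pair(m(b, b, p(p(b))), m(b, f(f(q(e), e), e), p(p(b))))   [R3 at 1]
3. pair(m(b, b, p(p(b))), m(b, f(f(q(e), e), e), p(p(b))))  →  pair(b, m(b, f(f(q(e), e), e), p(p(b))))   [R4 at 1]
4. pair(b, m(b, f(f(q(e), e), e), p(p(b))))  →  pair(b, f(f(q(e), e), e))   [R4 at 2]
5. pair(b, f(f(q(e), e), e))  →  pair(b, f(q(e), e))   [R3 at 2]
6. pair(b, f(q(e), e))  →  pair(b, q(e))   [R3 at 2]
7. pair(b, q(e))  →  pair(b, e)   [R2 at 2]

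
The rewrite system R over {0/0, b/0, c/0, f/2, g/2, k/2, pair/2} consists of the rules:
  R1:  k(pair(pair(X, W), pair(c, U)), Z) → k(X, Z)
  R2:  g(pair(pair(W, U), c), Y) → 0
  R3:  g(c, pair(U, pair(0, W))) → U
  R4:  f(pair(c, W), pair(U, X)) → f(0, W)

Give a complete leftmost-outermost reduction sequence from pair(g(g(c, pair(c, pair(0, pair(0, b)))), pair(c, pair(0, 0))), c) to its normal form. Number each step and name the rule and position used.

1. pair(g(g(c, pair(c, pair(0, pair(0, b)))), pair(c, pair(0, 0))), c)  →  pair(g(c, pair(c, pair(0, 0))), c)   [R3 at 1.1]
2. pair(g(c, pair(c, pair(0, 0))), c)  →  pair(c, c)   [R3 at 1]

pair(c, c)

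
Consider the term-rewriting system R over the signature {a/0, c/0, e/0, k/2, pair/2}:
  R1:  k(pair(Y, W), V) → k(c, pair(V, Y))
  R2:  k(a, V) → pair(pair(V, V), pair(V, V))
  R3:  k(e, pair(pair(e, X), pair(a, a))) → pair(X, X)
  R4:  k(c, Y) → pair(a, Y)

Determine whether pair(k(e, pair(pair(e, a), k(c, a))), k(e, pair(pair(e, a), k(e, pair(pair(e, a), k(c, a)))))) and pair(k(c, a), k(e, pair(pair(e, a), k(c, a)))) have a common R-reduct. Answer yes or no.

yes — NF(t₁) = pair(pair(a, a), pair(a, a)), NF(t₂) = pair(pair(a, a), pair(a, a))

Reduce t₁ = pair(k(e, pair(pair(e, a), k(c, a))), k(e, pair(pair(e, a), k(e, pair(pair(e, a), k(c, a)))))):
1. pair(k(e, pair(pair(e, a), k(c, a))), k(e, pair(pair(e, a), k(e, pair(pair(e, a), k(c, a))))))  →  pair(k(e, pair(pair(e, a), pair(a, a))), k(e, pair(pair(e, a), k(e, pair(pair(e, a), k(c, a))))))   [R4 at 1.2.2]
2. pair(k(e, pair(pair(e, a), pair(a, a))), k(e, pair(pair(e, a), k(e, pair(pair(e, a), k(c, a))))))  →  pair(pair(a, a), k(e, pair(pair(e, a), k(e, pair(pair(e, a), k(c, a))))))   [R3 at 1]
3. pair(pair(a, a), k(e, pair(pair(e, a), k(e, pair(pair(e, a), k(c, a))))))  →  pair(pair(a, a), k(e, pair(pair(e, a), k(e, pair(pair(e, a), pair(a, a))))))   [R4 at 2.2.2.2.2]
4. pair(pair(a, a), k(e, pair(pair(e, a), k(e, pair(pair(e, a), pair(a, a))))))  →  pair(pair(a, a), k(e, pair(pair(e, a), pair(a, a))))   [R3 at 2.2.2]
5. pair(pair(a, a), k(e, pair(pair(e, a), pair(a, a))))  →  pair(pair(a, a), pair(a, a))   [R3 at 2]

Reduce t₂ = pair(k(c, a), k(e, pair(pair(e, a), k(c, a)))):
1. pair(k(c, a), k(e, pair(pair(e, a), k(c, a))))  →  pair(pair(a, a), k(e, pair(pair(e, a), k(c, a))))   [R4 at 1]
2. pair(pair(a, a), k(e, pair(pair(e, a), k(c, a))))  →  pair(pair(a, a), k(e, pair(pair(e, a), pair(a, a))))   [R4 at 2.2.2]
3. pair(pair(a, a), k(e, pair(pair(e, a), pair(a, a))))  →  pair(pair(a, a), pair(a, a))   [R3 at 2]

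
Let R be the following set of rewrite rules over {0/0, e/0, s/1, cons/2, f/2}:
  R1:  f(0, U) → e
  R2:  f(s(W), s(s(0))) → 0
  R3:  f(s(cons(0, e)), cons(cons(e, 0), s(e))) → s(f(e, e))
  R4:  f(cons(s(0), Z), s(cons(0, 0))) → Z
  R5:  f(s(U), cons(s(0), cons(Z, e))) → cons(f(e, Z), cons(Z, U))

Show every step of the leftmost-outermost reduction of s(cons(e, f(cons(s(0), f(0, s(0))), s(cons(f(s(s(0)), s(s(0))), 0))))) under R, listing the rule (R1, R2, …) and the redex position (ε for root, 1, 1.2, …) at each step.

1. s(cons(e, f(cons(s(0), f(0, s(0))), s(cons(f(s(s(0)), s(s(0))), 0)))))  →  s(cons(e, f(cons(s(0), e), s(cons(f(s(s(0)), s(s(0))), 0)))))   [R1 at 1.2.1.2]
2. s(cons(e, f(cons(s(0), e), s(cons(f(s(s(0)), s(s(0))), 0)))))  →  s(cons(e, f(cons(s(0), e), s(cons(0, 0)))))   [R2 at 1.2.2.1.1]
3. s(cons(e, f(cons(s(0), e), s(cons(0, 0)))))  →  s(cons(e, e))   [R4 at 1.2]

s(cons(e, e))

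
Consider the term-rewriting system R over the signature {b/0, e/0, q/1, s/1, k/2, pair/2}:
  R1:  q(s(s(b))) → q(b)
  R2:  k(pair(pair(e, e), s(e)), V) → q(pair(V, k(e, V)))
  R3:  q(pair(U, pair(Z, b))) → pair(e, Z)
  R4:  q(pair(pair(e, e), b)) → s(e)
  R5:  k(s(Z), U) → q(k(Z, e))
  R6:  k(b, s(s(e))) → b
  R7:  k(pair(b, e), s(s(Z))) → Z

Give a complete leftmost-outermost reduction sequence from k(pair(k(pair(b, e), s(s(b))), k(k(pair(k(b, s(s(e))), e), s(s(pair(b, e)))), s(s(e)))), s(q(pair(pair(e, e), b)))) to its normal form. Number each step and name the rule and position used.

e

1. k(pair(k(pair(b, e), s(s(b))), k(k(pair(k(b, s(s(e))), e), s(s(pair(b, e)))), s(s(e)))), s(q(pair(pair(e, e), b))))  →  k(pair(b, k(k(pair(k(b, s(s(e))), e), s(s(pair(b, e)))), s(s(e)))), s(q(pair(pair(e, e), b))))   [R7 at 1.1]
2. k(pair(b, k(k(pair(k(b, s(s(e))), e), s(s(pair(b, e)))), s(s(e)))), s(q(pair(pair(e, e), b))))  →  k(pair(b, k(k(pair(b, e), s(s(pair(b, e)))), s(s(e)))), s(q(pair(pair(e, e), b))))   [R6 at 1.2.1.1.1]
3. k(pair(b, k(k(pair(b, e), s(s(pair(b, e)))), s(s(e)))), s(q(pair(pair(e, e), b))))  →  k(pair(b, k(pair(b, e), s(s(e)))), s(q(pair(pair(e, e), b))))   [R7 at 1.2.1]
4. k(pair(b, k(pair(b, e), s(s(e)))), s(q(pair(pair(e, e), b))))  →  k(pair(b, e), s(q(pair(pair(e, e), b))))   [R7 at 1.2]
5. k(pair(b, e), s(q(pair(pair(e, e), b))))  →  k(pair(b, e), s(s(e)))   [R4 at 2.1]
6. k(pair(b, e), s(s(e)))  →  e   [R7 at ε]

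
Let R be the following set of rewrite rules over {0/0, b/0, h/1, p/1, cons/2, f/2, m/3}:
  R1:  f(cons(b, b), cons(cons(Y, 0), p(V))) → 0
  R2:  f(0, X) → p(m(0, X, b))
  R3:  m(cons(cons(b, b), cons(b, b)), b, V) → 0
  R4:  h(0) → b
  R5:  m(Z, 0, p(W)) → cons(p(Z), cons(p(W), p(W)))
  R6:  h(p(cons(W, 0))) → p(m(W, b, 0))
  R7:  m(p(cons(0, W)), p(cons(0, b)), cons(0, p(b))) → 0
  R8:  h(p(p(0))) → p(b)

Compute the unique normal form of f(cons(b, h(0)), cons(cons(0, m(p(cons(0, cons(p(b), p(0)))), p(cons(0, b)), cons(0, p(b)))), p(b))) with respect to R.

0

1. f(cons(b, h(0)), cons(cons(0, m(p(cons(0, cons(p(b), p(0)))), p(cons(0, b)), cons(0, p(b)))), p(b)))  →  f(cons(b, b), cons(cons(0, m(p(cons(0, cons(p(b), p(0)))), p(cons(0, b)), cons(0, p(b)))), p(b)))   [R4 at 1.2]
2. f(cons(b, b), cons(cons(0, m(p(cons(0, cons(p(b), p(0)))), p(cons(0, b)), cons(0, p(b)))), p(b)))  →  f(cons(b, b), cons(cons(0, 0), p(b)))   [R7 at 2.1.2]
3. f(cons(b, b), cons(cons(0, 0), p(b)))  →  0   [R1 at ε]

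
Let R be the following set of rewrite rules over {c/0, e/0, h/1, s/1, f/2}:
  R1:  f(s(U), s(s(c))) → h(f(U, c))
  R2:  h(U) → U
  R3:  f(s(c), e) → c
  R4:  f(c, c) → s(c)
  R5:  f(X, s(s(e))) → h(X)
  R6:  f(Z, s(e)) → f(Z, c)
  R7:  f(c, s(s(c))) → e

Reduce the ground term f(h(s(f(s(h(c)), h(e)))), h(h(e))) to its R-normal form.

c

1. f(h(s(f(s(h(c)), h(e)))), h(h(e)))  →  f(s(f(s(h(c)), h(e))), h(h(e)))   [R2 at 1]
2. f(s(f(s(h(c)), h(e))), h(h(e)))  →  f(s(f(s(c), h(e))), h(h(e)))   [R2 at 1.1.1.1]
3. f(s(f(s(c), h(e))), h(h(e)))  →  f(s(f(s(c), e)), h(h(e)))   [R2 at 1.1.2]
4. f(s(f(s(c), e)), h(h(e)))  →  f(s(c), h(h(e)))   [R3 at 1.1]
5. f(s(c), h(h(e)))  →  f(s(c), h(e))   [R2 at 2]
6. f(s(c), h(e))  →  f(s(c), e)   [R2 at 2]
7. f(s(c), e)  →  c   [R3 at ε]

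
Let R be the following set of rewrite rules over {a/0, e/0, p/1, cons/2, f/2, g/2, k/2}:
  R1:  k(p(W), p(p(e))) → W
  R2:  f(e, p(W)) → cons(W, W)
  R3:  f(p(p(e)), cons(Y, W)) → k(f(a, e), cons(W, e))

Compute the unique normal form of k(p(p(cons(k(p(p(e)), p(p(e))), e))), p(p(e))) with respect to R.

1. k(p(p(cons(k(p(p(e)), p(p(e))), e))), p(p(e)))  →  p(cons(k(p(p(e)), p(p(e))), e))   [R1 at ε]
2. p(cons(k(p(p(e)), p(p(e))), e))  →  p(cons(p(e), e))   [R1 at 1.1]

p(cons(p(e), e))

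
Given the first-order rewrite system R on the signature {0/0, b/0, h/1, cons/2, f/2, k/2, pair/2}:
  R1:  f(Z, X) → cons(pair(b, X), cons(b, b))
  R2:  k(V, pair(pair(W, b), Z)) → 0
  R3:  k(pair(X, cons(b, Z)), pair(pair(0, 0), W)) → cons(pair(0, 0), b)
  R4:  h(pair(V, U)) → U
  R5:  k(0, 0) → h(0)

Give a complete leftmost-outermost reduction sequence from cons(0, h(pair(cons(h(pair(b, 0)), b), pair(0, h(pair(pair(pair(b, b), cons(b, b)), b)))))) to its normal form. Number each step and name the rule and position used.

1. cons(0, h(pair(cons(h(pair(b, 0)), b), pair(0, h(pair(pair(pair(b, b), cons(b, b)), b))))))  →  cons(0, pair(0, h(pair(pair(pair(b, b), cons(b, b)), b))))   [R4 at 2]
2. cons(0, pair(0, h(pair(pair(pair(b, b), cons(b, b)), b))))  →  cons(0, pair(0, b))   [R4 at 2.2]

cons(0, pair(0, b))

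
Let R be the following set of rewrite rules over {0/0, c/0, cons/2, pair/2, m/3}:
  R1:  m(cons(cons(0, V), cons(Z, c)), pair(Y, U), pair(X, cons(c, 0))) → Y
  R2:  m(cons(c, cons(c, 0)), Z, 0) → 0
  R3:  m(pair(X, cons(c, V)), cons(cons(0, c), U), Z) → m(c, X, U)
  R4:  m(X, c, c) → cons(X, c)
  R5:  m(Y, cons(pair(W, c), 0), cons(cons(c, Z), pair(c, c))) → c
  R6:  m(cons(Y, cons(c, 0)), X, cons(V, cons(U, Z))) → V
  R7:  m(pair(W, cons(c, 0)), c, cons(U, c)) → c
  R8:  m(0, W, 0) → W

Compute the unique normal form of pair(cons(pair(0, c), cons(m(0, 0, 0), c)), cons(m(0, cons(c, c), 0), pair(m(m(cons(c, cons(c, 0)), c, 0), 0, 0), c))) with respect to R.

1. pair(cons(pair(0, c), cons(m(0, 0, 0), c)), cons(m(0, cons(c, c), 0), pair(m(m(cons(c, cons(c, 0)), c, 0), 0, 0), c)))  →  pair(cons(pair(0, c), cons(0, c)), cons(m(0, cons(c, c), 0), pair(m(m(cons(c, cons(c, 0)), c, 0), 0, 0), c)))   [R8 at 1.2.1]
2. pair(cons(pair(0, c), cons(0, c)), cons(m(0, cons(c, c), 0), pair(m(m(cons(c, cons(c, 0)), c, 0), 0, 0), c)))  →  pair(cons(pair(0, c), cons(0, c)), cons(cons(c, c), pair(m(m(cons(c, cons(c, 0)), c, 0), 0, 0), c)))   [R8 at 2.1]
3. pair(cons(pair(0, c), cons(0, c)), cons(cons(c, c), pair(m(m(cons(c, cons(c, 0)), c, 0), 0, 0), c)))  →  pair(cons(pair(0, c), cons(0, c)), cons(cons(c, c), pair(m(0, 0, 0), c)))   [R2 at 2.2.1.1]
4. pair(cons(pair(0, c), cons(0, c)), cons(cons(c, c), pair(m(0, 0, 0), c)))  →  pair(cons(pair(0, c), cons(0, c)), cons(cons(c, c), pair(0, c)))   [R8 at 2.2.1]

pair(cons(pair(0, c), cons(0, c)), cons(cons(c, c), pair(0, c)))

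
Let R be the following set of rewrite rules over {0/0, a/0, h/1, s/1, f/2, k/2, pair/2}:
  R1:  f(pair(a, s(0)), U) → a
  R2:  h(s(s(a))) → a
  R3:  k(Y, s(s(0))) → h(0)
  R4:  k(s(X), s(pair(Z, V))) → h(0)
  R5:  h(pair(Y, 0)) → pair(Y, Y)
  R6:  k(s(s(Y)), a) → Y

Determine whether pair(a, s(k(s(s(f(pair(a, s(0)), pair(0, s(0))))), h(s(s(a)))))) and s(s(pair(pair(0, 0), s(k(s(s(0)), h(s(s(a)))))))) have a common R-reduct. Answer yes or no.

no — NF(t₁) = pair(a, s(a)), NF(t₂) = s(s(pair(pair(0, 0), s(0))))

Reduce t₁ = pair(a, s(k(s(s(f(pair(a, s(0)), pair(0, s(0))))), h(s(s(a)))))):
1. pair(a, s(k(s(s(f(pair(a, s(0)), pair(0, s(0))))), h(s(s(a))))))  →  pair(a, s(k(s(s(a)), h(s(s(a))))))   [R1 at 2.1.1.1.1]
2. pair(a, s(k(s(s(a)), h(s(s(a))))))  →  pair(a, s(k(s(s(a)), a)))   [R2 at 2.1.2]
3. pair(a, s(k(s(s(a)), a)))  →  pair(a, s(a))   [R6 at 2.1]

Reduce t₂ = s(s(pair(pair(0, 0), s(k(s(s(0)), h(s(s(a)))))))):
1. s(s(pair(pair(0, 0), s(k(s(s(0)), h(s(s(a))))))))  →  s(s(pair(pair(0, 0), s(k(s(s(0)), a)))))   [R2 at 1.1.2.1.2]
2. s(s(pair(pair(0, 0), s(k(s(s(0)), a)))))  →  s(s(pair(pair(0, 0), s(0))))   [R6 at 1.1.2.1]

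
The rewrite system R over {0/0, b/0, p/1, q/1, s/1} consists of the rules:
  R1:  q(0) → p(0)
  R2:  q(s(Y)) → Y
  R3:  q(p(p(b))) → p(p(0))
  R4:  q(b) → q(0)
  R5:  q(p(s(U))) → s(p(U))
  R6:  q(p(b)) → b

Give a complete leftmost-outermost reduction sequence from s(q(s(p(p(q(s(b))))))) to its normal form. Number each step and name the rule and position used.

s(p(p(b)))

1. s(q(s(p(p(q(s(b)))))))  →  s(p(p(q(s(b)))))   [R2 at 1]
2. s(p(p(q(s(b)))))  →  s(p(p(b)))   [R2 at 1.1.1]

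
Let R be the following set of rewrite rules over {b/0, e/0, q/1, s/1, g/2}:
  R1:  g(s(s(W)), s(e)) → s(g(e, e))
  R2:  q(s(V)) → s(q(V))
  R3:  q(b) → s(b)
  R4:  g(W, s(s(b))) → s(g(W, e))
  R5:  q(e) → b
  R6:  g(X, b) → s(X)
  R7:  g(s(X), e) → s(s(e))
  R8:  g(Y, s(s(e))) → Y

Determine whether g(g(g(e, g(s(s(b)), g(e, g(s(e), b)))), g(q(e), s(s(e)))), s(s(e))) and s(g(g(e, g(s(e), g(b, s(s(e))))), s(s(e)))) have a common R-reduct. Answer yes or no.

yes — NF(t₁) = s(e), NF(t₂) = s(e)

Reduce t₁ = g(g(g(e, g(s(s(b)), g(e, g(s(e), b)))), g(q(e), s(s(e)))), s(s(e))):
1. g(g(g(e, g(s(s(b)), g(e, g(s(e), b)))), g(q(e), s(s(e)))), s(s(e)))  →  g(g(e, g(s(s(b)), g(e, g(s(e), b)))), g(q(e), s(s(e))))   [R8 at ε]
2. g(g(e, g(s(s(b)), g(e, g(s(e), b)))), g(q(e), s(s(e))))  →  g(g(e, g(s(s(b)), g(e, s(s(e))))), g(q(e), s(s(e))))   [R6 at 1.2.2.2]
3. g(g(e, g(s(s(b)), g(e, s(s(e))))), g(q(e), s(s(e))))  →  g(g(e, g(s(s(b)), e)), g(q(e), s(s(e))))   [R8 at 1.2.2]
4. g(g(e, g(s(s(b)), e)), g(q(e), s(s(e))))  →  g(g(e, s(s(e))), g(q(e), s(s(e))))   [R7 at 1.2]
5. g(g(e, s(s(e))), g(q(e), s(s(e))))  →  g(e, g(q(e), s(s(e))))   [R8 at 1]
6. g(e, g(q(e), s(s(e))))  →  g(e, q(e))   [R8 at 2]
7. g(e, q(e))  →  g(e, b)   [R5 at 2]
8. g(e, b)  →  s(e)   [R6 at ε]

Reduce t₂ = s(g(g(e, g(s(e), g(b, s(s(e))))), s(s(e)))):
1. s(g(g(e, g(s(e), g(b, s(s(e))))), s(s(e))))  →  s(g(e, g(s(e), g(b, s(s(e))))))   [R8 at 1]
2. s(g(e, g(s(e), g(b, s(s(e))))))  →  s(g(e, g(s(e), b)))   [R8 at 1.2.2]
3. s(g(e, g(s(e), b)))  →  s(g(e, s(s(e))))   [R6 at 1.2]
4. s(g(e, s(s(e))))  →  s(e)   [R8 at 1]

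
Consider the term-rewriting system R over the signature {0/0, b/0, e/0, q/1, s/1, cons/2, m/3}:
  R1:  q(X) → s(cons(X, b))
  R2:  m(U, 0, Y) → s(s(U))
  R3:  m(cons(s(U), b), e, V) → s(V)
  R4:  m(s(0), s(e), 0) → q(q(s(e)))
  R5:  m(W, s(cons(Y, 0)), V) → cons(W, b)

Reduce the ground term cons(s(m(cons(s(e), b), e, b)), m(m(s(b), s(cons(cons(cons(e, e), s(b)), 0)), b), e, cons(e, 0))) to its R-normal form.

cons(s(s(b)), s(cons(e, 0)))

1. cons(s(m(cons(s(e), b), e, b)), m(m(s(b), s(cons(cons(cons(e, e), s(b)), 0)), b), e, cons(e, 0)))  →  cons(s(s(b)), m(m(s(b), s(cons(cons(cons(e, e), s(b)), 0)), b), e, cons(e, 0)))   [R3 at 1.1]
2. cons(s(s(b)), m(m(s(b), s(cons(cons(cons(e, e), s(b)), 0)), b), e, cons(e, 0)))  →  cons(s(s(b)), m(cons(s(b), b), e, cons(e, 0)))   [R5 at 2.1]
3. cons(s(s(b)), m(cons(s(b), b), e, cons(e, 0)))  →  cons(s(s(b)), s(cons(e, 0)))   [R3 at 2]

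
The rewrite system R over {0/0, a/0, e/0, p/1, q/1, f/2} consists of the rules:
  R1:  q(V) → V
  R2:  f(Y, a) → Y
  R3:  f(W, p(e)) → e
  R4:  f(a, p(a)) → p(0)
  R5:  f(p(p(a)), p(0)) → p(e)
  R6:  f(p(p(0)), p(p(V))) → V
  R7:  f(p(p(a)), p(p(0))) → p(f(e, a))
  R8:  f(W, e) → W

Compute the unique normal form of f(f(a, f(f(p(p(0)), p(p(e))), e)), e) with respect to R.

1. f(f(a, f(f(p(p(0)), p(p(e))), e)), e)  →  f(a, f(f(p(p(0)), p(p(e))), e))   [R8 at ε]
2. f(a, f(f(p(p(0)), p(p(e))), e))  →  f(a, f(p(p(0)), p(p(e))))   [R8 at 2]
3. f(a, f(p(p(0)), p(p(e))))  →  f(a, e)   [R6 at 2]
4. f(a, e)  →  a   [R8 at ε]

a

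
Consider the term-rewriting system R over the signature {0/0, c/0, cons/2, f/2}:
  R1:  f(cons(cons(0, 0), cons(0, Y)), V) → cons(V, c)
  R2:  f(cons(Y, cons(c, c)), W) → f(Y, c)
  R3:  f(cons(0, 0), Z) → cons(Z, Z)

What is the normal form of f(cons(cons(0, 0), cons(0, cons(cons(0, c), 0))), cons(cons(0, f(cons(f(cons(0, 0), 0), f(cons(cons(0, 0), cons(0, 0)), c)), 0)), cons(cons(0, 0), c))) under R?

cons(cons(cons(0, cons(c, c)), cons(cons(0, 0), c)), c)

1. f(cons(cons(0, 0), cons(0, cons(cons(0, c), 0))), cons(cons(0, f(cons(f(cons(0, 0), 0), f(cons(cons(0, 0), cons(0, 0)), c)), 0)), cons(cons(0, 0), c)))  →  cons(cons(cons(0, f(cons(f(cons(0, 0), 0), f(cons(cons(0, 0), cons(0, 0)), c)), 0)), cons(cons(0, 0), c)), c)   [R1 at ε]
2. cons(cons(cons(0, f(cons(f(cons(0, 0), 0), f(cons(cons(0, 0), cons(0, 0)), c)), 0)), cons(cons(0, 0), c)), c)  →  cons(cons(cons(0, f(cons(cons(0, 0), f(cons(cons(0, 0), cons(0, 0)), c)), 0)), cons(cons(0, 0), c)), c)   [R3 at 1.1.2.1.1]
3. cons(cons(cons(0, f(cons(cons(0, 0), f(cons(cons(0, 0), cons(0, 0)), c)), 0)), cons(cons(0, 0), c)), c)  →  cons(cons(cons(0, f(cons(cons(0, 0), cons(c, c)), 0)), cons(cons(0, 0), c)), c)   [R1 at 1.1.2.1.2]
4. cons(cons(cons(0, f(cons(cons(0, 0), cons(c, c)), 0)), cons(cons(0, 0), c)), c)  →  cons(cons(cons(0, f(cons(0, 0), c)), cons(cons(0, 0), c)), c)   [R2 at 1.1.2]
5. cons(cons(cons(0, f(cons(0, 0), c)), cons(cons(0, 0), c)), c)  →  cons(cons(cons(0, cons(c, c)), cons(cons(0, 0), c)), c)   [R3 at 1.1.2]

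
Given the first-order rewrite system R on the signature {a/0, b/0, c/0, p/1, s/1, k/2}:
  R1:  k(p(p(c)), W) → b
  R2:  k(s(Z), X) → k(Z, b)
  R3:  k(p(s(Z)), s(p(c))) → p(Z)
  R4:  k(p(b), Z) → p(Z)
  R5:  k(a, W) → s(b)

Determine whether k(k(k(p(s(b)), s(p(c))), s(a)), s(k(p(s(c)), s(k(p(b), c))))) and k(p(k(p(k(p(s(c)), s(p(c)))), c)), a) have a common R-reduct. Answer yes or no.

yes — NF(t₁) = p(a), NF(t₂) = p(a)

Reduce t₁ = k(k(k(p(s(b)), s(p(c))), s(a)), s(k(p(s(c)), s(k(p(b), c))))):
1. k(k(k(p(s(b)), s(p(c))), s(a)), s(k(p(s(c)), s(k(p(b), c)))))  →  k(k(p(b), s(a)), s(k(p(s(c)), s(k(p(b), c)))))   [R3 at 1.1]
2. k(k(p(b), s(a)), s(k(p(s(c)), s(k(p(b), c)))))  →  k(p(s(a)), s(k(p(s(c)), s(k(p(b), c)))))   [R4 at 1]
3. k(p(s(a)), s(k(p(s(c)), s(k(p(b), c)))))  →  k(p(s(a)), s(k(p(s(c)), s(p(c)))))   [R4 at 2.1.2.1]
4. k(p(s(a)), s(k(p(s(c)), s(p(c)))))  →  k(p(s(a)), s(p(c)))   [R3 at 2.1]
5. k(p(s(a)), s(p(c)))  →  p(a)   [R3 at ε]

Reduce t₂ = k(p(k(p(k(p(s(c)), s(p(c)))), c)), a):
1. k(p(k(p(k(p(s(c)), s(p(c)))), c)), a)  →  k(p(k(p(p(c)), c)), a)   [R3 at 1.1.1.1]
2. k(p(k(p(p(c)), c)), a)  →  k(p(b), a)   [R1 at 1.1]
3. k(p(b), a)  →  p(a)   [R4 at ε]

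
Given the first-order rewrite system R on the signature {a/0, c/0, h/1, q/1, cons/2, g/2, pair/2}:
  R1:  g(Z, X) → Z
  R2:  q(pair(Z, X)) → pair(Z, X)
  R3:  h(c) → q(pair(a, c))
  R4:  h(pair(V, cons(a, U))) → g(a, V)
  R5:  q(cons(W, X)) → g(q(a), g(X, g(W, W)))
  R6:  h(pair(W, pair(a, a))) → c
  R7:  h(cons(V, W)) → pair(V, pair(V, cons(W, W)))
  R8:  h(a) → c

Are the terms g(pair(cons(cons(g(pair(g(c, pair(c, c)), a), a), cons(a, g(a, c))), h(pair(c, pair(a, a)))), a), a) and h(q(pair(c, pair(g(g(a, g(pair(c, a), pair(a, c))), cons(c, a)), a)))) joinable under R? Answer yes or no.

Reduce t₁ = g(pair(cons(cons(g(pair(g(c, pair(c, c)), a), a), cons(a, g(a, c))), h(pair(c, pair(a, a)))), a), a):
1. g(pair(cons(cons(g(pair(g(c, pair(c, c)), a), a), cons(a, g(a, c))), h(pair(c, pair(a, a)))), a), a)  →  pair(cons(cons(g(pair(g(c, pair(c, c)), a), a), cons(a, g(a, c))), h(pair(c, pair(a, a)))), a)   [R1 at ε]
2. pair(cons(cons(g(pair(g(c, pair(c, c)), a), a), cons(a, g(a, c))), h(pair(c, pair(a, a)))), a)  →  pair(cons(cons(pair(g(c, pair(c, c)), a), cons(a, g(a, c))), h(pair(c, pair(a, a)))), a)   [R1 at 1.1.1]
3. pair(cons(cons(pair(g(c, pair(c, c)), a), cons(a, g(a, c))), h(pair(c, pair(a, a)))), a)  →  pair(cons(cons(pair(c, a), cons(a, g(a, c))), h(pair(c, pair(a, a)))), a)   [R1 at 1.1.1.1]
4. pair(cons(cons(pair(c, a), cons(a, g(a, c))), h(pair(c, pair(a, a)))), a)  →  pair(cons(cons(pair(c, a), cons(a, a)), h(pair(c, pair(a, a)))), a)   [R1 at 1.1.2.2]
5. pair(cons(cons(pair(c, a), cons(a, a)), h(pair(c, pair(a, a)))), a)  →  pair(cons(cons(pair(c, a), cons(a, a)), c), a)   [R6 at 1.2]

Reduce t₂ = h(q(pair(c, pair(g(g(a, g(pair(c, a), pair(a, c))), cons(c, a)), a)))):
1. h(q(pair(c, pair(g(g(a, g(pair(c, a), pair(a, c))), cons(c, a)), a))))  →  h(pair(c, pair(g(g(a, g(pair(c, a), pair(a, c))), cons(c, a)), a)))   [R2 at 1]
2. h(pair(c, pair(g(g(a, g(pair(c, a), pair(a, c))), cons(c, a)), a)))  →  h(pair(c, pair(g(a, g(pair(c, a), pair(a, c))), a)))   [R1 at 1.2.1]
3. h(pair(c, pair(g(a, g(pair(c, a), pair(a, c))), a)))  →  h(pair(c, pair(a, a)))   [R1 at 1.2.1]
4. h(pair(c, pair(a, a)))  →  c   [R6 at ε]

no — NF(t₁) = pair(cons(cons(pair(c, a), cons(a, a)), c), a), NF(t₂) = c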